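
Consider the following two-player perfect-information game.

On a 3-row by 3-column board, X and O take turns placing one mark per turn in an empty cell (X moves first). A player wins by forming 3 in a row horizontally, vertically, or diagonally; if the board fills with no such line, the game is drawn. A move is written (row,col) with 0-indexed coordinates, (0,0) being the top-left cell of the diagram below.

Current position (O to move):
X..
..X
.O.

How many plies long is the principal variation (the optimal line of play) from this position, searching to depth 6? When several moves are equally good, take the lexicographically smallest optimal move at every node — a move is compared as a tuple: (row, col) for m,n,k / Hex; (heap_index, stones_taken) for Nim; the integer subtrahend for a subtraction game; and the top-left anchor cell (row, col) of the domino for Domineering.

[X../..X/.O.] O move#1: (0,1):-1/XO./..X/.O., (0,2):-1/X.O/..X/.O., (1,0):-1/X../O.X/.O., (1,1):+0/X../.OX/.O.*, (2,0):-1/X../..X/OO., (2,2):-1/X../..X/.OO
[X../.OX/.O.] X move#2: (0,1):+0/XX./.OX/.O.*, (0,2):-1/X.X/.OX/.O., (1,0):-1/X../XOX/.O., (2,0):-1/X../.OX/XO., (2,2):-1/X../.OX/.OX
[XX./.OX/.O.] O move#3: (0,2):+0/XXO/.OX/.O.*, (1,0):-1/XX./OOX/.O., (2,0):-1/XX./.OX/OO., (2,2):-1/XX./.OX/.OO
[XXO/.OX/.O.] X move#4: (1,0):-1/XXO/XOX/.O., (2,0):+0/XXO/.OX/XO.*, (2,2):-1/XXO/.OX/.OX
[XXO/.OX/XO.] O move#5: (1,0):+0/XXO/OOX/XO.*, (2,2):-1/XXO/.OX/XOO
[XXO/OOX/XO.] X move#6: (2,2):+0/XXO/OOX/XOX*
[XXO/OOX/XOX] end (terminal +0, O#7); searched X../..X/.O. to 6

PV length from [X../..X/.O.]: 6 plies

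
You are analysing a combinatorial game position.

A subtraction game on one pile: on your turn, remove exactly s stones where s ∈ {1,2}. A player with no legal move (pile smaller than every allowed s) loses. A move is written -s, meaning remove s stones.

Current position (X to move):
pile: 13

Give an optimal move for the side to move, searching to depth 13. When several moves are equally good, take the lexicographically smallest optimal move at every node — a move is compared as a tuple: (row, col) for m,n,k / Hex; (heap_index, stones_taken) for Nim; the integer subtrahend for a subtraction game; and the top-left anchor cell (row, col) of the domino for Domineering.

X's best at [13]: -1

[13] X move#1: -1:+1/12*, -2:-1/11
[12] O move#2: -1:-1/11*, -2:-1/10
[11] X move#3: -1:-1/10, -2:+1/9*
[9] O move#4: -1:-1/8*, -2:-1/7
[8] X move#5: -1:-1/7, -2:+1/6*
[6] O move#6: -1:-1/5*, -2:-1/4
[5] X move#7: -1:-1/4, -2:+1/3*
[3] O move#8: -1:-1/2*, -2:-1/1
[2] X move#9: -1:-1/1, -2:+1/0*
[0] end (terminal -1, O#10); searched 13 to 13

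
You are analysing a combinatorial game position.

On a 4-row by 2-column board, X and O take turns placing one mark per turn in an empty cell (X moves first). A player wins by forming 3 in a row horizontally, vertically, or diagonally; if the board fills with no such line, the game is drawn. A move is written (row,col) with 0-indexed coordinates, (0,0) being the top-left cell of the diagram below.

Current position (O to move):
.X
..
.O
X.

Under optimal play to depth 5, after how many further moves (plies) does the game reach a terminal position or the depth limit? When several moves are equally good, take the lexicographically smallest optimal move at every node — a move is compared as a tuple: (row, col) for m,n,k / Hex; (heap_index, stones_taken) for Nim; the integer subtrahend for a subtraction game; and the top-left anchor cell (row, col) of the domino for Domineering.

PV length from [.X/../.O/X.]: 5 plies

p1 O@[.X/../.O/X.]: (0,0)[OX/../.O/X.]+0* (1,0)[.X/O./.O/X.]+0 (1,1)[.X/.O/.O/X.]+0 (2,0)[.X/../OO/X.]+0 (3,1)[.X/../.O/XO]+0
p2 X@[OX/../.O/X.]: (1,0)[OX/X./.O/X.]+0* (1,1)[OX/.X/.O/X.]+0 (2,0)[OX/../XO/X.]+0 (3,1)[OX/../.O/XX]+0
p3 O@[OX/X./.O/X.]: (1,1)[OX/XO/.O/X.]-1 (2,0)[OX/X./OO/X.]+0* (3,1)[OX/X./.O/XO]-1
p4 X@[OX/X./OO/X.]: (1,1)[OX/XX/OO/X.]+0* (3,1)[OX/X./OO/XX]+0
p5 O@[OX/XX/OO/X.]: (3,1)[OX/XX/OO/XO]+0*
p6 X@[OX/XX/OO/XO] terminal +0; root [.X/../.O/X.] d5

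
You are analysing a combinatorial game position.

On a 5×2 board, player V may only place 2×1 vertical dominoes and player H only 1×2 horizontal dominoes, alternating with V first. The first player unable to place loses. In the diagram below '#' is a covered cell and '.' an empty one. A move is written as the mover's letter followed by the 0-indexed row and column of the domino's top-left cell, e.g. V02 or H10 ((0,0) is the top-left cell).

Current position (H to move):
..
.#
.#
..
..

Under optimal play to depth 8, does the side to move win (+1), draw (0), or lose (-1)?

value(../.#/.#/../.., H) = +1

ply 1, H at ../.#/.#/../.. | H00=-1→##/.#/.#/../..; H30=+1→../.#/.#/##/..*; H40=+1→../.#/.#/../##
ply 2, V at ../.#/.#/##/.. | V00=-1→#./##/.#/##/..*; V10=-1→../##/##/##/..
ply 3, H at #./##/.#/##/.. | H40=+1→#./##/.#/##/##*
ply 4: #./##/.#/##/## is terminal -1 (V); from ../.#/.#/../.. depth 8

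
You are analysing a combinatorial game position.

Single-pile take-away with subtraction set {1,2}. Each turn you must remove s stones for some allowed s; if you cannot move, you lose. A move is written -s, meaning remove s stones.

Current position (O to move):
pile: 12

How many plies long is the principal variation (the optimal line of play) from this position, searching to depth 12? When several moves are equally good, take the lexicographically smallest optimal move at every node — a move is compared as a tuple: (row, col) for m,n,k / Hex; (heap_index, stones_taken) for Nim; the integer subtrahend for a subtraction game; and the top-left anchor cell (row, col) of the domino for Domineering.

PV length from [12]: 8 plies

ply 1, O at 12 | -1=-1→11*; -2=-1→10
ply 2, X at 11 | -1=-1→10; -2=+1→9*
ply 3, O at 9 | -1=-1→8*; -2=-1→7
ply 4, X at 8 | -1=-1→7; -2=+1→6*
ply 5, O at 6 | -1=-1→5*; -2=-1→4
ply 6, X at 5 | -1=-1→4; -2=+1→3*
ply 7, O at 3 | -1=-1→2*; -2=-1→1
ply 8, X at 2 | -1=-1→1; -2=+1→0*
ply 9: 0 is terminal -1 (O); from 12 depth 12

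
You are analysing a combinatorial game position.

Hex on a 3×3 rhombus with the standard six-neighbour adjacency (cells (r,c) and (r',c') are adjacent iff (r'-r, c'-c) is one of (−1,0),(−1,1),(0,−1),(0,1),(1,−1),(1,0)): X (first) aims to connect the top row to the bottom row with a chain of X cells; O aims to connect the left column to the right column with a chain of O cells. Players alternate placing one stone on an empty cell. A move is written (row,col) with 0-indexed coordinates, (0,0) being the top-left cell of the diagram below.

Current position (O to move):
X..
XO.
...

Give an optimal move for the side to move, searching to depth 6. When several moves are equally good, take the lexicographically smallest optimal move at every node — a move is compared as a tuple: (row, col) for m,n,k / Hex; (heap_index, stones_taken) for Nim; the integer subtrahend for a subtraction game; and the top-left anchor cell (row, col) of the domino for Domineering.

O's best at [X../XO./...]: (2,0)

p1 O@[X../XO./...]: (0,1)[XO./XO./...]-1 (0,2)[X.O/XO./...]-1 (1,2)[X../XOO/...]-1 (2,0)[X../XO./O..]+1* (2,1)[X../XO./.O.]-1 (2,2)[X../XO./..O]-1
p2 X@[X../XO./O..]: (0,1)[XX./XO./O..]-1* (0,2)[X.X/XO./O..]-1 (1,2)[X../XOX/O..]-1 (2,1)[X../XO./OX.]-1 (2,2)[X../XO./O.X]-1
p3 O@[XX./XO./O..]: (0,2)[XXO/XO./O..]+1* (1,2)[XX./XOO/O..]+1 (2,1)[XX./XO./OO.]+1 (2,2)[XX./XO./O.O]+1
p4 X@[XXO/XO./O..] terminal -1; root [X../XO./...] d6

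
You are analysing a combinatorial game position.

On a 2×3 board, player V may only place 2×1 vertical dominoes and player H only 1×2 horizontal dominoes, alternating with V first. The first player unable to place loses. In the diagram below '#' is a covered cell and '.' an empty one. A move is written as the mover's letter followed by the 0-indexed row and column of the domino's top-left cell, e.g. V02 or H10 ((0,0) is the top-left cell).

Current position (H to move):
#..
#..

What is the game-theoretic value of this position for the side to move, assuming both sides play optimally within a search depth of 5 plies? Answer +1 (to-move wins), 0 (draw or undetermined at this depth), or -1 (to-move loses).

value(#../#.., H) = +1

p1 H@[#../#..]: H01[###/#..]+1* H11[#../###]+1
p2 V@[###/#..] terminal -1; root [#../#..] d5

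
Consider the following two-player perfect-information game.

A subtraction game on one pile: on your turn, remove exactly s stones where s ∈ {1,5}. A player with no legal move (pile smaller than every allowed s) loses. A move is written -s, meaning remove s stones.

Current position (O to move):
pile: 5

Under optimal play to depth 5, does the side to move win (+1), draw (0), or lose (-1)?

p1 O@[5]: -1[4]+1* -5[0]+1
p2 X@[4]: -1[3]-1*
p3 O@[3]: -1[2]+1*
p4 X@[2]: -1[1]-1*
p5 O@[1]: -1[0]+1*
p6 X@[0] terminal -1; root [5] d5

value(5, O) = +1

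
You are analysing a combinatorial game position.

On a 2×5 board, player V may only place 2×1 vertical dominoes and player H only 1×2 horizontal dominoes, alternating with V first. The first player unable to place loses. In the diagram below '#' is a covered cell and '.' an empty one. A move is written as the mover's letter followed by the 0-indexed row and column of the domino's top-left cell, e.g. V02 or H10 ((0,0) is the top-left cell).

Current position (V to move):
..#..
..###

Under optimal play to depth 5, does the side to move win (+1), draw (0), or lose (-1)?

value(..#../..###, V) = +1

ply 1, V at ..#../..### | V00=+1→#.#../#.###*; V01=+1→.##../.####
ply 2, H at #.#../#.### | H03=-1→#.###/#.###*
ply 3, V at #.###/#.### | V01=+1→#####/#####*
ply 4: #####/##### is terminal -1 (H); from ..#../..### depth 5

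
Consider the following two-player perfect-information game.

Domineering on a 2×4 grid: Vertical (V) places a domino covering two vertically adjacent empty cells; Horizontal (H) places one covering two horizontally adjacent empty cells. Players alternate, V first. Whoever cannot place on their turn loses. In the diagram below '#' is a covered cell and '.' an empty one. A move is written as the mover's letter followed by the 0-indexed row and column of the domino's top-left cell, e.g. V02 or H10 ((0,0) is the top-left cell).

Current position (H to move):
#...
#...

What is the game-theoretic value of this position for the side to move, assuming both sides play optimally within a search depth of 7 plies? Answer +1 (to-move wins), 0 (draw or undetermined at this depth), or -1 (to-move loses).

value(#.../#..., H) = +1

ply 1, H at #.../#... | H01=+1→###./#...*; H02=+1→#.##/#...; H11=+1→#.../###.; H12=+1→#.../#.##
ply 2, V at ###./#... | V03=-1→####/#..#*
ply 3, H at ####/#..# | H11=+1→####/####*
ply 4: ####/#### is terminal -1 (V); from #.../#... depth 7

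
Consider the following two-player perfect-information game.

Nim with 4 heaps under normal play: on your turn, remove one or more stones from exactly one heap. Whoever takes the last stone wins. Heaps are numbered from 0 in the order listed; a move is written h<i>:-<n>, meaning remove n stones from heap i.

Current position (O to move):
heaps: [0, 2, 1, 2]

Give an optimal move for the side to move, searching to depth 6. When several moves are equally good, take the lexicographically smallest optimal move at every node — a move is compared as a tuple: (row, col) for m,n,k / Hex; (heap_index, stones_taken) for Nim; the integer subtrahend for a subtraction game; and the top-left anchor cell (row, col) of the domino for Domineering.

p1 O@[(0,2,1,2)]: h1:-1[(0,1,1,2)]-1 h1:-2[(0,0,1,2)]-1 h2:-1[(0,2,0,2)]+1* h3:-1[(0,2,1,1)]-1 h3:-2[(0,2,1,0)]-1
p2 X@[(0,2,0,2)]: h1:-1[(0,1,0,2)]-1* h1:-2[(0,0,0,2)]-1 h3:-1[(0,2,0,1)]-1 h3:-2[(0,2,0,0)]-1
p3 O@[(0,1,0,2)]: h1:-1[(0,0,0,2)]-1 h3:-1[(0,1,0,1)]+1* h3:-2[(0,1,0,0)]-1
p4 X@[(0,1,0,1)]: h1:-1[(0,0,0,1)]-1* h3:-1[(0,1,0,0)]-1
p5 O@[(0,0,0,1)]: h3:-1[(0,0,0,0)]+1*
p6 X@[(0,0,0,0)] terminal -1; root [(0,2,1,2)] d6

O's best at [(0,2,1,2)]: h2:-1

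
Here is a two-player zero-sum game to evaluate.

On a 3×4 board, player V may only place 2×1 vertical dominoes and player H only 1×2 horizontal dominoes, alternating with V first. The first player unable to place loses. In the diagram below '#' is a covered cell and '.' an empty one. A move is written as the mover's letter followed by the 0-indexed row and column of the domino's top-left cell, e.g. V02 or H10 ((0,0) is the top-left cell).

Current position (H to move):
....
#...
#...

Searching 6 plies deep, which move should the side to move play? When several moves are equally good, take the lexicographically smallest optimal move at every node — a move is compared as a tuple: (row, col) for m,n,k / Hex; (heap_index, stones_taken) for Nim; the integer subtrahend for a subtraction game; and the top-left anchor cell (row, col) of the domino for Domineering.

H's best at [..../#.../#...]: H11

[..../#.../#...] H move#1: H00:-1/##../#.../#..., H01:-1/.##./#.../#..., H02:-1/..##/#.../#..., H11:+1/..../###./#...*, H12:+1/..../#.##/#..., H21:-1/..../#.../###., H22:-1/..../#.../#.##
[..../###./#...] V move#2: V03:-1/...#/####/#...*, V13:-1/..../####/#..#
[...#/####/#...] H move#3: H00:+1/##.#/####/#...*, H01:+1/.###/####/#..., H21:+1/...#/####/###., H22:+1/...#/####/#.##
[##.#/####/#...] end (terminal -1, V#4); searched ..../#.../#... to 6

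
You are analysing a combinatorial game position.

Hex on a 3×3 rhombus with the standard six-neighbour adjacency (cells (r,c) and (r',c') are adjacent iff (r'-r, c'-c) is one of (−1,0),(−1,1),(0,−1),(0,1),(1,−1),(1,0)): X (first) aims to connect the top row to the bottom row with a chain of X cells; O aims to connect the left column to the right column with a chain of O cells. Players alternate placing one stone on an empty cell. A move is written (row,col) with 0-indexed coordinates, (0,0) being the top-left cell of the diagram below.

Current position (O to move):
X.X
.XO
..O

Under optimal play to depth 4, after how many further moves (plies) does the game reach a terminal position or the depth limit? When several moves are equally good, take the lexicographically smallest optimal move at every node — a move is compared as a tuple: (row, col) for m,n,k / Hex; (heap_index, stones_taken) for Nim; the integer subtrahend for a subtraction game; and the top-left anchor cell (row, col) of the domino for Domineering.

PV length from [X.X/.XO/..O]: 4 plies

[X.X/.XO/..O] O move#1: (0,1):-1/XOX/.XO/..O*, (1,0):-1/X.X/OXO/..O, (2,0):-1/X.X/.XO/O.O, (2,1):-1/X.X/.XO/.OO
[XOX/.XO/..O] X move#2: (1,0):+1/XOX/XXO/..O*, (2,0):+1/XOX/.XO/X.O, (2,1):+1/XOX/.XO/.XO
[XOX/XXO/..O] O move#3: (2,0):-1/XOX/XXO/O.O*, (2,1):-1/XOX/XXO/.OO
[XOX/XXO/O.O] X move#4: (2,1):+1/XOX/XXO/OXO*
[XOX/XXO/OXO] end (terminal -1, O#5); searched X.X/.XO/..O to 4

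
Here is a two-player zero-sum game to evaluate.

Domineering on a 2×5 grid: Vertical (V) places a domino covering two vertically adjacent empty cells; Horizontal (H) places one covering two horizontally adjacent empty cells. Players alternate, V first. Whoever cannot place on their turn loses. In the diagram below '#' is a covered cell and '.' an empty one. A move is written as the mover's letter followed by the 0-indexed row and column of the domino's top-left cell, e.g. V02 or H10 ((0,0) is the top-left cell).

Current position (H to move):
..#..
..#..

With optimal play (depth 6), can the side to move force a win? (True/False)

H winning at [..#../..#..]: False

[..#../..#..] H move#1: H00:-1/###../..#..*, H03:-1/..###/..#.., H10:-1/..#../###.., H13:-1/..#../..###
[###../..#..] V move#2: V03:+1/####./..##.*, V04:+1/###.#/..#.#
[####./..##.] H move#3: H10:-1/####./####.*
[####./####.] V move#4: V04:+1/#####/#####*
[#####/#####] end (terminal -1, H#5); searched ..#../..#.. to 6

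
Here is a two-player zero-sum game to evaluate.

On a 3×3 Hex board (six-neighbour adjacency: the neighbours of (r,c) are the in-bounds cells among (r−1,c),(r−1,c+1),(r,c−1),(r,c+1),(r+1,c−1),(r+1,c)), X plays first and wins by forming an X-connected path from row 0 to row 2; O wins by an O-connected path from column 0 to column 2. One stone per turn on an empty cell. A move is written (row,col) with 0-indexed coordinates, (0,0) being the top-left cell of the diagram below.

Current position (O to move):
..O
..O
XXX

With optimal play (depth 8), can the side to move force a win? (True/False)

O winning at [..O/..O/XXX]: True

p1 O@[..O/..O/XXX]: (0,0)[O.O/..O/XXX]-1 (0,1)[.OO/..O/XXX]+1* (1,0)[..O/O.O/XXX]+1 (1,1)[..O/.OO/XXX]-1
p2 X@[.OO/..O/XXX]: (0,0)[XOO/..O/XXX]-1* (1,0)[.OO/X.O/XXX]-1 (1,1)[.OO/.XO/XXX]-1
p3 O@[XOO/..O/XXX]: (1,0)[XOO/O.O/XXX]+1* (1,1)[XOO/.OO/XXX]-1
p4 X@[XOO/O.O/XXX] terminal -1; root [..O/..O/XXX] d8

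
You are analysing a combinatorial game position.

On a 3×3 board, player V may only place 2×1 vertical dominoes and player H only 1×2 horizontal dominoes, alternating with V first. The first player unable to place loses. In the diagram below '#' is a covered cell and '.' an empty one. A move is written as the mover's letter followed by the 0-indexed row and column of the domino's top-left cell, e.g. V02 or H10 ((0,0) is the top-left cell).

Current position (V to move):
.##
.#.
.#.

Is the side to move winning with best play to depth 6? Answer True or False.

V winning at [.##/.#./.#.]: True

[.##/.#./.#.] V move#1: V00:+1/###/##./.#.*, V10:+1/.##/##./##., V12:+1/.##/.##/.##
[###/##./.#.] end (terminal -1, H#2); searched .##/.#./.#. to 6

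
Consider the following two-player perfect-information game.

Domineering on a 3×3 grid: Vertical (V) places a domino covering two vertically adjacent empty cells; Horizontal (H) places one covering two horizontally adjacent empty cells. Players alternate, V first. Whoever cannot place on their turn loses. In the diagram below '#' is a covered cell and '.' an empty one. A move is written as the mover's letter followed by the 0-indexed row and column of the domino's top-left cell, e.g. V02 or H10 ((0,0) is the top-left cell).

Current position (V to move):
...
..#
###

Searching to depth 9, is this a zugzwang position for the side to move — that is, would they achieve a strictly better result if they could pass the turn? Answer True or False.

zugzwang(.../..#/###, V) = False

[.../..#/###] V move#1: V00:-1/#../#.#/###, V01:+1/.#./.##/###*
[.#./.##/###] end (terminal -1, H#2); searched .../..#/### to 9
pass branch (H moves first from the same position):
  | [.../..#/###] H move#1: H00:+1/##./..#/###*, H01:-1/.##/..#/###, H10:+1/.../###/###
  | [##./..#/###] end (terminal -1, V#2); searched .../..#/### to 9
V moving scores +1; V passing scores -1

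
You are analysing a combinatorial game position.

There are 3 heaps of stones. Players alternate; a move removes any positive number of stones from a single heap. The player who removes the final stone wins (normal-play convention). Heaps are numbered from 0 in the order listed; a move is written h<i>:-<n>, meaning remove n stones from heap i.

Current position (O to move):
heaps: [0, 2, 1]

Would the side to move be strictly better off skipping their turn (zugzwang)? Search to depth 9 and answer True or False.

zugzwang((0,2,1), O) = False

ply 1, O at (0,2,1) | h1:-1=+1→(0,1,1)*; h1:-2=-1→(0,0,1); h2:-1=-1→(0,2,0)
ply 2, X at (0,1,1) | h1:-1=-1→(0,0,1)*; h2:-1=-1→(0,1,0)
ply 3, O at (0,0,1) | h2:-1=+1→(0,0,0)*
ply 4: (0,0,0) is terminal -1 (X); from (0,2,1) depth 9
pass branch (X moves first from the same position):
  | ply 1, X at (0,2,1) | h1:-1=+1→(0,1,1)*; h1:-2=-1→(0,0,1); h2:-1=-1→(0,2,0)
  | ply 2, O at (0,1,1) | h1:-1=-1→(0,0,1)*; h2:-1=-1→(0,1,0)
  | ply 3, X at (0,0,1) | h2:-1=+1→(0,0,0)*
  | ply 4: (0,0,0) is terminal -1 (O); from (0,2,1) depth 9
O moving scores +1; O passing scores -1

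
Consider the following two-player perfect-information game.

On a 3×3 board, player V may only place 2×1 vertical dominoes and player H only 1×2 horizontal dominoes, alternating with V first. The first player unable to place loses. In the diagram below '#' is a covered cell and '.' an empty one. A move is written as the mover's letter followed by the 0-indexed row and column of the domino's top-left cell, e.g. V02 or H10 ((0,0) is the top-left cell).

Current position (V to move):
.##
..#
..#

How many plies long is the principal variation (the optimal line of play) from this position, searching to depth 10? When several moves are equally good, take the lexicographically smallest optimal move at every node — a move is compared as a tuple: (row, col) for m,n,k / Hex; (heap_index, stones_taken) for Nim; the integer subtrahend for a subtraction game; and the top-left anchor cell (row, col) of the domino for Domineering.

p1 V@[.##/..#/..#]: V00[###/#.#/..#]-1 V10[.##/#.#/#.#]+1* V11[.##/.##/.##]+1
p2 H@[.##/#.#/#.#] terminal -1; root [.##/..#/..#] d10

PV length from [.##/..#/..#]: 1 ply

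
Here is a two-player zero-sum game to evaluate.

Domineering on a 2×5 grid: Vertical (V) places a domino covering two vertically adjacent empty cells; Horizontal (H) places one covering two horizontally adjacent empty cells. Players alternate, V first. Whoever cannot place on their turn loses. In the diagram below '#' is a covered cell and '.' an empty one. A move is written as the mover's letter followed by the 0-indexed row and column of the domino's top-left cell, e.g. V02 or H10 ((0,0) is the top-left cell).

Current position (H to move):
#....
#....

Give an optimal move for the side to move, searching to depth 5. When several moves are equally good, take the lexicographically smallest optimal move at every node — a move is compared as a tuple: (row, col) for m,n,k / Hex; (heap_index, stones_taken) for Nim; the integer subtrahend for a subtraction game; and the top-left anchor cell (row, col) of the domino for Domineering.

H's best at [#..../#....]: H02

p1 H@[#..../#....]: H01[###../#....]-1 H02[#.##./#....]+1* H03[#..##/#....]-1 H11[#..../###..]-1 H12[#..../#.##.]+1 H13[#..../#..##]-1
p2 V@[#.##./#....]: V01[####./##...]-1* V04[#.###/#...#]-1
p3 H@[####./##...]: H12[####./####.]-1 H13[####./##.##]+1*
p4 V@[####./##.##] terminal -1; root [#..../#....] d5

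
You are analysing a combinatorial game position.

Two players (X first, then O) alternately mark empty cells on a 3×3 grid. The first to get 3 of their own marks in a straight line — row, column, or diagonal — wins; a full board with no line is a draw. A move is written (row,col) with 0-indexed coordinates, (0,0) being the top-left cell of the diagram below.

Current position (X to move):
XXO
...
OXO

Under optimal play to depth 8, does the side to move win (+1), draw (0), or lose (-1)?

p1 X@[XXO/.../OXO]: (1,0)[XXO/X../OXO]-1 (1,1)[XXO/.X./OXO]+1* (1,2)[XXO/..X/OXO]-1
p2 O@[XXO/.X./OXO] terminal -1; root [XXO/.../OXO] d8

value(XXO/.../OXO, X) = +1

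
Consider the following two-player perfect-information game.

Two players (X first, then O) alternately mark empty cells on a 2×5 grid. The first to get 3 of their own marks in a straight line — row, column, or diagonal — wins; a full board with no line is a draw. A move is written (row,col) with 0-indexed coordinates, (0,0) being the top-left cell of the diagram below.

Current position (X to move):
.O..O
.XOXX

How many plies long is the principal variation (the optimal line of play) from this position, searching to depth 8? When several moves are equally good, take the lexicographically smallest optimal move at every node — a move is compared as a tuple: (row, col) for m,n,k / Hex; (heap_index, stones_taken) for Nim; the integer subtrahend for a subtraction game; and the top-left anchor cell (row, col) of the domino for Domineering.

PV length from [.O..O/.XOXX]: 4 plies

p1 X@[.O..O/.XOXX]: (0,0)[XO..O/.XOXX]+0* (0,2)[.OX.O/.XOXX]+0 (0,3)[.O.XO/.XOXX]+0 (1,0)[.O..O/XXOXX]-1
p2 O@[XO..O/.XOXX]: (0,2)[XOO.O/.XOXX]+0* (0,3)[XO.OO/.XOXX]+0 (1,0)[XO..O/OXOXX]+0
p3 X@[XOO.O/.XOXX]: (0,3)[XOOXO/.XOXX]+0* (1,0)[XOO.O/XXOXX]-1
p4 O@[XOOXO/.XOXX]: (1,0)[XOOXO/OXOXX]+0*
p5 X@[XOOXO/OXOXX] terminal +0; root [.O..O/.XOXX] d8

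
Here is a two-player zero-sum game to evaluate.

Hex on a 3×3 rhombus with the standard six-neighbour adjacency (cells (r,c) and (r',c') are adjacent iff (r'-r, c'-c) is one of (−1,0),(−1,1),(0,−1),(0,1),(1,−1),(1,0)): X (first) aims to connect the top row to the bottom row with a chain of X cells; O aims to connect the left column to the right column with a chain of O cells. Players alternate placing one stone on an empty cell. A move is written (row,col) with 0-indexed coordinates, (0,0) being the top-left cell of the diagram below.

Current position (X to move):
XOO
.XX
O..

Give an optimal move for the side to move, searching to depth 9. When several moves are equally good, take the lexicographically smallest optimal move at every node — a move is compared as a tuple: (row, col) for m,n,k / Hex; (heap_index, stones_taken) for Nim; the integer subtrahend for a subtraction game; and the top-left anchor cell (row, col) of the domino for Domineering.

X's best at [XOO/.XX/O..]: (1,0)

ply 1, X at XOO/.XX/O.. | (1,0)=+1→XOO/XXX/O..*; (2,1)=-1→XOO/.XX/OX.; (2,2)=-1→XOO/.XX/O.X
ply 2, O at XOO/XXX/O.. | (2,1)=-1→XOO/XXX/OO.*; (2,2)=-1→XOO/XXX/O.O
ply 3, X at XOO/XXX/OO. | (2,2)=+1→XOO/XXX/OOX*
ply 4: XOO/XXX/OOX is terminal -1 (O); from XOO/.XX/O.. depth 9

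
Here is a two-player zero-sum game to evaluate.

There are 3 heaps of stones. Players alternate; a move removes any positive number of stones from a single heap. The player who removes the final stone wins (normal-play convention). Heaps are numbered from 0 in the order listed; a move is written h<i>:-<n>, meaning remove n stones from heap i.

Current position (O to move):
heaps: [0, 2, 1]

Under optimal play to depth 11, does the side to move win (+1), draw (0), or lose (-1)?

ply 1, O at (0,2,1) | h1:-1=+1→(0,1,1)*; h1:-2=-1→(0,0,1); h2:-1=-1→(0,2,0)
ply 2, X at (0,1,1) | h1:-1=-1→(0,0,1)*; h2:-1=-1→(0,1,0)
ply 3, O at (0,0,1) | h2:-1=+1→(0,0,0)*
ply 4: (0,0,0) is terminal -1 (X); from (0,2,1) depth 11

value((0,2,1), O) = +1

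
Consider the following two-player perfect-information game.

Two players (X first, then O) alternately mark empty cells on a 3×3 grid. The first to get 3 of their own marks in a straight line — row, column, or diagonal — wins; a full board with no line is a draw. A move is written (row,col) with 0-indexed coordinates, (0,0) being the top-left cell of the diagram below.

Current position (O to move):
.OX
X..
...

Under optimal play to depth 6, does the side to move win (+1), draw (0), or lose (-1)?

ply 1, O at .OX/X../... | (0,0)=-1→OOX/X../...; (1,1)=+0→.OX/XO./...*; (1,2)=-1→.OX/X.O/...; (2,0)=-1→.OX/X../O..; (2,1)=-1→.OX/X../.O.; (2,2)=-1→.OX/X../..O
ply 2, X at .OX/XO./... | (0,0)=-1→XOX/XO./...; (1,2)=-1→.OX/XOX/...; (2,0)=-1→.OX/XO./X..; (2,1)=+0→.OX/XO./.X.*; (2,2)=-1→.OX/XO./..X
ply 3, O at .OX/XO./.X. | (0,0)=-1→OOX/XO./.X.; (1,2)=-1→.OX/XOO/.X.; (2,0)=+0→.OX/XO./OX.*; (2,2)=+0→.OX/XO./.XO
ply 4, X at .OX/XO./OX. | (0,0)=+0→XOX/XO./OX.*; (1,2)=+0→.OX/XOX/OX.; (2,2)=+0→.OX/XO./OXX
ply 5, O at XOX/XO./OX. | (1,2)=+0→XOX/XOO/OX.*; (2,2)=+0→XOX/XO./OXO
ply 6, X at XOX/XOO/OX. | (2,2)=+0→XOX/XOO/OXX*
ply 7: XOX/XOO/OXX is terminal +0 (O); from .OX/X../... depth 6

value(.OX/X../..., O) = 0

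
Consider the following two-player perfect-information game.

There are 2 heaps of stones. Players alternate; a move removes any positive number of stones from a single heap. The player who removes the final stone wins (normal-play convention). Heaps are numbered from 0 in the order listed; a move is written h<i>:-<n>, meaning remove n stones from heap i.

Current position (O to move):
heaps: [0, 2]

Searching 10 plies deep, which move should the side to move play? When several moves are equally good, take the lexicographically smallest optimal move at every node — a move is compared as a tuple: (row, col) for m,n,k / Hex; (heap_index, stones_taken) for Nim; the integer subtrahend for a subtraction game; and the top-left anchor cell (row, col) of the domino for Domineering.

O's best at [(0,2)]: h1:-2

ply 1, O at (0,2) | h1:-1=-1→(0,1); h1:-2=+1→(0,0)*
ply 2: (0,0) is terminal -1 (X); from (0,2) depth 10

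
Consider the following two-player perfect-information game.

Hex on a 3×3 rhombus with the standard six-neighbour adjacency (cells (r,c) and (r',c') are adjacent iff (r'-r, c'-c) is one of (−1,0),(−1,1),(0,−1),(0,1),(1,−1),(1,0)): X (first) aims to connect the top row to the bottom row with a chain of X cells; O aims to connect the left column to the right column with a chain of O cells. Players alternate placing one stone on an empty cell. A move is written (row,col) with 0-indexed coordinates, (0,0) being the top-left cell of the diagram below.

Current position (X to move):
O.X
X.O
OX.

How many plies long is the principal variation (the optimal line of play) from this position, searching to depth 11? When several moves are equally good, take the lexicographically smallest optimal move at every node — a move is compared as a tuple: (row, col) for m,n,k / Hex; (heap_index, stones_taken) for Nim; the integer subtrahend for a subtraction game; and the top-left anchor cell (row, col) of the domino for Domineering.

PV length from [O.X/X.O/OX.]: 1 ply

[O.X/X.O/OX.] X move#1: (0,1):-1/OXX/X.O/OX., (1,1):+1/O.X/XXO/OX.*, (2,2):-1/O.X/X.O/OXX
[O.X/XXO/OX.] end (terminal -1, O#2); searched O.X/X.O/OX. to 11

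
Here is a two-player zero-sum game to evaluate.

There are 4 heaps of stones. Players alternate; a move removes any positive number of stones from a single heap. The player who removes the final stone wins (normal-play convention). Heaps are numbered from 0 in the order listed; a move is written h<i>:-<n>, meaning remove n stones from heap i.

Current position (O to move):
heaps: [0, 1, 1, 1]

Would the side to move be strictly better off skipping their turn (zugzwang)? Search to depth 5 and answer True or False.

zugzwang((0,1,1,1), O) = False

[(0,1,1,1)] O move#1: h1:-1:+1/(0,0,1,1)*, h2:-1:+1/(0,1,0,1), h3:-1:+1/(0,1,1,0)
[(0,0,1,1)] X move#2: h2:-1:-1/(0,0,0,1)*, h3:-1:-1/(0,0,1,0)
[(0,0,0,1)] O move#3: h3:-1:+1/(0,0,0,0)*
[(0,0,0,0)] end (terminal -1, X#4); searched (0,1,1,1) to 5
suppose O passes — search the same position with X to move:
pass> [(0,1,1,1)] X move#1: h1:-1:+1/(0,0,1,1)*, h2:-1:+1/(0,1,0,1), h3:-1:+1/(0,1,1,0)
pass> [(0,0,1,1)] O move#2: h2:-1:-1/(0,0,0,1)*, h3:-1:-1/(0,0,1,0)
pass> [(0,0,0,1)] X move#3: h3:-1:+1/(0,0,0,0)*
pass> [(0,0,0,0)] end (terminal -1, O#4); searched (0,1,1,1) to 5
for O: play +1, pass -1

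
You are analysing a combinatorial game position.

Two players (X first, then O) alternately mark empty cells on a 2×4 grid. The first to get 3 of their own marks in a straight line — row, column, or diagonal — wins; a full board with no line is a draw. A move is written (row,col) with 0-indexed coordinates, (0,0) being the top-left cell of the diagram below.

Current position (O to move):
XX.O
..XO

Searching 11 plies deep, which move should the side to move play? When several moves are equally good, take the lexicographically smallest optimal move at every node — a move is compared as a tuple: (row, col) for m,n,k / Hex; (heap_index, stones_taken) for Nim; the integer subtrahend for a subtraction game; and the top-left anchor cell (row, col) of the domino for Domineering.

O's best at [XX.O/..XO]: (0,2)

p1 O@[XX.O/..XO]: (0,2)[XXOO/..XO]+0* (1,0)[XX.O/O.XO]-1 (1,1)[XX.O/.OXO]-1
p2 X@[XXOO/..XO]: (1,0)[XXOO/X.XO]+0* (1,1)[XXOO/.XXO]+0
p3 O@[XXOO/X.XO]: (1,1)[XXOO/XOXO]+0*
p4 X@[XXOO/XOXO] terminal +0; root [XX.O/..XO] d11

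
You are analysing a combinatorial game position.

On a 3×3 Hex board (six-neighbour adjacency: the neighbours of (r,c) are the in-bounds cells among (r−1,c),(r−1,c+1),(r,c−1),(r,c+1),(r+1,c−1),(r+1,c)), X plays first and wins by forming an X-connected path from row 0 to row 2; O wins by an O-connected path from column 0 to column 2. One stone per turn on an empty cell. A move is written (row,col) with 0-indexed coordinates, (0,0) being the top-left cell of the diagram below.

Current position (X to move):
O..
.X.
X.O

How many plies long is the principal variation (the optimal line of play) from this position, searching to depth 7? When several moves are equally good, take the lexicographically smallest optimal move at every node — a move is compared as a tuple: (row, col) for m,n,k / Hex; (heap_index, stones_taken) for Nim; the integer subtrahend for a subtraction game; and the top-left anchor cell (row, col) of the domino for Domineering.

PV length from [O../.X./X.O]: 1 ply

p1 X@[O../.X./X.O]: (0,1)[OX./.X./X.O]+1* (0,2)[O.X/.X./X.O]+1 (1,0)[O../XX./X.O]+1 (1,2)[O../.XX/X.O]+1 (2,1)[O../.X./XXO]+1
p2 O@[OX./.X./X.O] terminal -1; root [O../.X./X.O] d7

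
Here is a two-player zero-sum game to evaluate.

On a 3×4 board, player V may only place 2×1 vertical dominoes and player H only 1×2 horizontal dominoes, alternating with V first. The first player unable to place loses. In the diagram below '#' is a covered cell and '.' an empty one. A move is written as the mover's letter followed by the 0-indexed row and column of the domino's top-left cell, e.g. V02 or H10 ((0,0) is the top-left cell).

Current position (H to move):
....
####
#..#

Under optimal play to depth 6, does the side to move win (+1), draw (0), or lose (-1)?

value(..../####/#..#, H) = +1

p1 H@[..../####/#..#]: H00[##../####/#..#]+1* H01[.##./####/#..#]+1 H02[..##/####/#..#]+1 H21[..../####/####]+1
p2 V@[##../####/#..#] terminal -1; root [..../####/#..#] d6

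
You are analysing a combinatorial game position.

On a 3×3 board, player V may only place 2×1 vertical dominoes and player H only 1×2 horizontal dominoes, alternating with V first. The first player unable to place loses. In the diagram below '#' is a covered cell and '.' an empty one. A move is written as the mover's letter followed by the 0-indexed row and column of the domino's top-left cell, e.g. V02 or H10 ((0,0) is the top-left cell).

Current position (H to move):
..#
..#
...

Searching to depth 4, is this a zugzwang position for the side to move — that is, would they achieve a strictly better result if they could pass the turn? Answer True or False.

ply 1, H at ..#/..#/... | H00=-1→###/..#/...; H10=+1→..#/###/...*; H20=-1→..#/..#/##.; H21=-1→..#/..#/.##
ply 2: ..#/###/... is terminal -1 (V); from ..#/..#/... depth 4
if H skipped the turn, V would face:
~ ply 1, V at ..#/..#/... | V00=+1→#.#/#.#/...*; V01=+1→.##/.##/...; V10=+1→..#/#.#/#..; V11=+1→..#/.##/.#.
~ ply 2, H at #.#/#.#/... | H20=-1→#.#/#.#/##.*; H21=-1→#.#/#.#/.##
~ ply 3, V at #.#/#.#/##. | V01=+1→###/###/##.*
~ ply 4: ###/###/##. is terminal -1 (H); from ..#/..#/... depth 4
compare (H): move=+1 vs pass=-1

zugzwang(..#/..#/..., H) = False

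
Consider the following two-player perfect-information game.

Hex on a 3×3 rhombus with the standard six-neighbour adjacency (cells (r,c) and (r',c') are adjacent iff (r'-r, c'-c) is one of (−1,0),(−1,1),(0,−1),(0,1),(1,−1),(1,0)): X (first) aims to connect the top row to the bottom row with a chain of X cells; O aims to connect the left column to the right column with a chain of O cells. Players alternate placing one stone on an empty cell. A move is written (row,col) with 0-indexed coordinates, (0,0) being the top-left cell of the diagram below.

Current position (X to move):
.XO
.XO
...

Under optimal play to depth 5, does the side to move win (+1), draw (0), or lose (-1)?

p1 X@[.XO/.XO/...]: (0,0)[XXO/.XO/...]+1* (1,0)[.XO/XXO/...]+1 (2,0)[.XO/.XO/X..]+1 (2,1)[.XO/.XO/.X.]+1 (2,2)[.XO/.XO/..X]+1
p2 O@[XXO/.XO/...]: (1,0)[XXO/OXO/...]-1* (2,0)[XXO/.XO/O..]-1 (2,1)[XXO/.XO/.O.]-1 (2,2)[XXO/.XO/..O]-1
p3 X@[XXO/OXO/...]: (2,0)[XXO/OXO/X..]+1* (2,1)[XXO/OXO/.X.]+1 (2,2)[XXO/OXO/..X]+1
p4 O@[XXO/OXO/X..] terminal -1; root [.XO/.XO/...] d5

value(.XO/.XO/..., X) = +1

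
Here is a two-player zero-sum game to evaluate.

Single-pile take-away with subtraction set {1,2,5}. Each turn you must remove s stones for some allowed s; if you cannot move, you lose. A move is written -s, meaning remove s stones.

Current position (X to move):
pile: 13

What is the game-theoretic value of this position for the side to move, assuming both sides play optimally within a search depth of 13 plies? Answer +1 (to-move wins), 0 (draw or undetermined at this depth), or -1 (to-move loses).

p1 X@[13]: -1[12]+1* -2[11]-1 -5[8]-1
p2 O@[12]: -1[11]-1* -2[10]-1 -5[7]-1
p3 X@[11]: -1[10]-1 -2[9]+1* -5[6]+1
p4 O@[9]: -1[8]-1* -2[7]-1 -5[4]-1
p5 X@[8]: -1[7]-1 -2[6]+1* -5[3]+1
p6 O@[6]: -1[5]-1* -2[4]-1 -5[1]-1
p7 X@[5]: -1[4]-1 -2[3]+1* -5[0]+1
p8 O@[3]: -1[2]-1* -2[1]-1
p9 X@[2]: -1[1]-1 -2[0]+1*
p10 O@[0] terminal -1; root [13] d13

value(13, X) = +1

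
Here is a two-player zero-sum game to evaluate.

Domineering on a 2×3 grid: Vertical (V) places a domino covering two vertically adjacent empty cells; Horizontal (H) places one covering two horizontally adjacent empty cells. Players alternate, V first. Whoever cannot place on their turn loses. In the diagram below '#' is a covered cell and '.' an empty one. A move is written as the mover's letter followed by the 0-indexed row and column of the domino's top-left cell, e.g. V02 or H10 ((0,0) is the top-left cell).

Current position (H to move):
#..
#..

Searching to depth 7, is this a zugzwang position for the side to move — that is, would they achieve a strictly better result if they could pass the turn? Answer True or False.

[#../#..] H move#1: H01:+1/###/#..*, H11:+1/#../###
[###/#..] end (terminal -1, V#2); searched #../#.. to 7
if H skipped the turn, V would face:
~ [#../#..] V move#1: V01:+1/##./##.*, V02:+1/#.#/#.#
~ [##./##.] end (terminal -1, H#2); searched #../#.. to 7
compare (H): move=+1 vs pass=-1

zugzwang(#../#.., H) = False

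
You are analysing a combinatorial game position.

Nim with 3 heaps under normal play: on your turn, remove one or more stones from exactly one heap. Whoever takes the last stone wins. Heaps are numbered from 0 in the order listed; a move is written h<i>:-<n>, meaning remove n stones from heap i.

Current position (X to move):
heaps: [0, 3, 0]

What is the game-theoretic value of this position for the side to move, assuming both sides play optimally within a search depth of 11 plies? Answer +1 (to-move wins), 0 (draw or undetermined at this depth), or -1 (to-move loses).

ply 1, X at (0,3,0) | h1:-1=-1→(0,2,0); h1:-2=-1→(0,1,0); h1:-3=+1→(0,0,0)*
ply 2: (0,0,0) is terminal -1 (O); from (0,3,0) depth 11

value((0,3,0), X) = +1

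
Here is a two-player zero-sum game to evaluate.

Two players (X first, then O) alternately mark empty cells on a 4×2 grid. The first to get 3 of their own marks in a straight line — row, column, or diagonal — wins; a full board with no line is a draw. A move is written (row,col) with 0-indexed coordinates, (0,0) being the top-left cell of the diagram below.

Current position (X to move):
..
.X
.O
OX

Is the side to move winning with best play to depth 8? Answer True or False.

[../.X/.O/OX] X move#1: (0,0):+0/X./.X/.O/OX*, (0,1):+0/.X/.X/.O/OX, (1,0):+0/../XX/.O/OX, (2,0):+0/../.X/XO/OX
[X./.X/.O/OX] O move#2: (0,1):+0/XO/.X/.O/OX*, (1,0):+0/X./OX/.O/OX, (2,0):+0/X./.X/OO/OX
[XO/.X/.O/OX] X move#3: (1,0):+0/XO/XX/.O/OX*, (2,0):+0/XO/.X/XO/OX
[XO/XX/.O/OX] O move#4: (2,0):+0/XO/XX/OO/OX*
[XO/XX/OO/OX] end (terminal +0, X#5); searched ../.X/.O/OX to 8

X winning at [../.X/.O/OX]: False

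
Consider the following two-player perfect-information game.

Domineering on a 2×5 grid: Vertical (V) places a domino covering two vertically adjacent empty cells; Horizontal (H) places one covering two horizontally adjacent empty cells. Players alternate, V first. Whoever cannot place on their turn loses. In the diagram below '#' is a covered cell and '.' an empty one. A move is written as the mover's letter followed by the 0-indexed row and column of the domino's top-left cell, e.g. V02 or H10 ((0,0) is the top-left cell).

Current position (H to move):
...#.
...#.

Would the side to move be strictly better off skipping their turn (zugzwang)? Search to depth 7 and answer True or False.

ply 1, H at ...#./...#. | H00=-1→##.#./...#.*; H01=-1→.###./...#.; H10=-1→...#./##.#.; H11=-1→...#./.###.
ply 2, V at ##.#./...#. | V02=+1→####./..##.*; V04=-1→##.##/...##
ply 3, H at ####./..##. | H10=-1→####./####.*
ply 4, V at ####./####. | V04=+1→#####/#####*
ply 5: #####/##### is terminal -1 (H); from ...#./...#. depth 7
suppose H passes — search the same position with V to move:
pass> ply 1, V at ...#./...#. | V00=-1→#..#./#..#.; V01=+1→.#.#./.#.#.*; V02=-1→..##./..##.; V04=-1→...##/...##
pass> ply 2: .#.#./.#.#. is terminal -1 (H); from ...#./...#. depth 7
for H: play -1, pass -1

zugzwang(...#./...#., H) = False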